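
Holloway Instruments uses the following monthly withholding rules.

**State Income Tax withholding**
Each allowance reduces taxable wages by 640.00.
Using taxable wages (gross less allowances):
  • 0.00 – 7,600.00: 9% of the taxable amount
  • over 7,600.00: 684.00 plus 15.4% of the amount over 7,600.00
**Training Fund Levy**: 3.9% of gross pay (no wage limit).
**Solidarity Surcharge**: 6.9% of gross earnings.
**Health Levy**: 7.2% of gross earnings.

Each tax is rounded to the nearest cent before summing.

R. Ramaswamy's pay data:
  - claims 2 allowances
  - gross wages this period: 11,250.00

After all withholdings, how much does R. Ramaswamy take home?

State Income Tax: taxable = 11,250.00 − 2×640.00 = 9,970.00
  684.00 + 15.4% × (9,970.00 − 7,600.00) = 684.00 + 15.4% × 2,370.00 = 1,048.98
Training Fund Levy: 3.9% × 11,250.00 = 438.75
Solidarity Surcharge: 6.9% × 11,250.00 = 776.25
Health Levy: 7.2% × 11,250.00 = 810.00
Total withheld: 1,048.98 + 438.75 + 776.25 + 810.00 = 3,073.98
Net pay: 11,250.00 − 3,073.98 = 8,176.02

8,176.02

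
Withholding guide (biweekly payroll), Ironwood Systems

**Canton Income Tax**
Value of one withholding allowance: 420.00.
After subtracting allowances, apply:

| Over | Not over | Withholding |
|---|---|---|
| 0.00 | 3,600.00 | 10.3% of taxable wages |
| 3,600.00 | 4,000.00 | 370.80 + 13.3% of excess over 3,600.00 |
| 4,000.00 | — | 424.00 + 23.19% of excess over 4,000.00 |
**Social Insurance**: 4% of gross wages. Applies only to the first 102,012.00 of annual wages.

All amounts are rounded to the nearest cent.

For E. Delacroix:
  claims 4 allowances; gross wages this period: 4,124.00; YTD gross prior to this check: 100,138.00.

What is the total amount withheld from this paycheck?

Canton Income Tax: taxable = 4,124.00 − 4×420.00 = 2,444.00
  10.3% × 2,444.00 = 251.73
Social Insurance: cap 102,012.00 − YTD 100,138.00 = 1,874.00 subject; 4% × 1,874.00 = 74.96
Total: 251.73 + 74.96 = 326.69

326.69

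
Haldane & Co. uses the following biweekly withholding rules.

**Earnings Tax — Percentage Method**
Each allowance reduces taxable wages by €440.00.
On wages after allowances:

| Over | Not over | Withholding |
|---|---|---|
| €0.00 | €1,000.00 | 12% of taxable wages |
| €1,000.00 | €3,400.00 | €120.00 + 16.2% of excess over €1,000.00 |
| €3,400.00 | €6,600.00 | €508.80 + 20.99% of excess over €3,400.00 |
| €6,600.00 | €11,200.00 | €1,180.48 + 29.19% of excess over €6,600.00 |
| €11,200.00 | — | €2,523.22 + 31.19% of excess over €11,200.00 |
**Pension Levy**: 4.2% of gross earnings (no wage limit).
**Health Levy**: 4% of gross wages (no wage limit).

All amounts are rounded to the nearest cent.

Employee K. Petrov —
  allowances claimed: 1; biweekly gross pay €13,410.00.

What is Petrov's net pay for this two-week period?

€9,235.10

Earnings Tax: taxable = €13,410.00 − 1×€440.00 = €12,970.00
  €2,523.22 + 31.19% × (€12,970.00 − €11,200.00) = €2,523.22 + 31.19% × €1,770.00 = €3,075.28
Pension Levy: 4.2% × €13,410.00 = €563.22
Health Levy: 4% × €13,410.00 = €536.40
Total withheld: €3,075.28 + €563.22 + €536.40 = €4,174.90
Net pay: €13,410.00 − €4,174.90 = €9,235.10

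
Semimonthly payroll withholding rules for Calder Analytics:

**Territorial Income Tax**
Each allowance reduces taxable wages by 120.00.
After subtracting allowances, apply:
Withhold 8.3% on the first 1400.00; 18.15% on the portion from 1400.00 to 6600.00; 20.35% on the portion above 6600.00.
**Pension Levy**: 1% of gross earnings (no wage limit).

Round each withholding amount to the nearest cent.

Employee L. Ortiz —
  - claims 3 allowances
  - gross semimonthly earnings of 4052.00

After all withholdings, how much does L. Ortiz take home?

Territorial Income Tax: taxable = 4052.00 − 3×120.00 = 3692.00
  116.20 + 18.15% × (3692.00 − 1400.00) = 116.20 + 18.15% × 2292.00 = 532.20
Pension Levy: 1% × 4052.00 = 40.52
Total withheld: 532.20 + 40.52 = 572.72
Net pay: 4052.00 − 572.72 = 3479.28

3479.28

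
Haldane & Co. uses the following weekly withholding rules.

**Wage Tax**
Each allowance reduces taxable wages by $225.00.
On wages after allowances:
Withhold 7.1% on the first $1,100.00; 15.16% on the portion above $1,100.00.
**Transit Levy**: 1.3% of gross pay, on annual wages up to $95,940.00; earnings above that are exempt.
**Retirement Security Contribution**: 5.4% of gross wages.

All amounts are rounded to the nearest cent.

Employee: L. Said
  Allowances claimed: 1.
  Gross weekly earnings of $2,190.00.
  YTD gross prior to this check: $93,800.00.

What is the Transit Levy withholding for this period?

Transit Levy: cap $95,940.00 − YTD $93,800.00 = $2,140.00 subject; 1.3% × $2,140.00 = $27.82

$27.82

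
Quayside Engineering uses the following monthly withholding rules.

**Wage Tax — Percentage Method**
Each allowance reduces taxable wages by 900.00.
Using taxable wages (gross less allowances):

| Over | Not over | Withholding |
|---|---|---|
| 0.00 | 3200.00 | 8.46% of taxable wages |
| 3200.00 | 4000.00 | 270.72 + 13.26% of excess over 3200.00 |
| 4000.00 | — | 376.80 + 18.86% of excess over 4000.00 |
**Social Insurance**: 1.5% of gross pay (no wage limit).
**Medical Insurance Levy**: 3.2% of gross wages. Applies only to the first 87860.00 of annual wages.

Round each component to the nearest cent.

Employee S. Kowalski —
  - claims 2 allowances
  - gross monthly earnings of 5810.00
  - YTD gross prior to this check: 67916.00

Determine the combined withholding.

Wage Tax: taxable = 5810.00 − 2×900.00 = 4010.00
  376.80 + 18.86% × (4010.00 − 4000.00) = 376.80 + 18.86% × 10.00 = 378.69
Social Insurance: 1.5% × 5810.00 = 87.15
Medical Insurance Levy: 3.2% × 5810.00 = 185.92
Total: 378.69 + 87.15 + 185.92 = 651.76

651.76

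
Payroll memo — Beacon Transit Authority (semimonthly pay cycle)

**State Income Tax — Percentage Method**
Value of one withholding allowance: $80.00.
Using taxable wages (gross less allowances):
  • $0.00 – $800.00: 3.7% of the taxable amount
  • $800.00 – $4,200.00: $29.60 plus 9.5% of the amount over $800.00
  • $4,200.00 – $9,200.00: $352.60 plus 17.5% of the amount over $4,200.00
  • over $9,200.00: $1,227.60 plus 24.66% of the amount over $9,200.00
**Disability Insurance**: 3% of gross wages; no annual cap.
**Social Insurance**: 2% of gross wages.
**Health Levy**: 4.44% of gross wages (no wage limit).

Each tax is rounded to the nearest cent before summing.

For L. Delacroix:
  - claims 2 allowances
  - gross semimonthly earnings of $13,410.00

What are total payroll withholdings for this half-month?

$3,492.23

State Income Tax: taxable = $13,410.00 − 2×$80.00 = $13,250.00
  $1,227.60 + 24.66% × ($13,250.00 − $9,200.00) = $1,227.60 + 24.66% × $4,050.00 = $2,226.33
Disability Insurance: 3% × $13,410.00 = $402.30
Social Insurance: 2% × $13,410.00 = $268.20
Health Levy: 4.44% × $13,410.00 = $595.40
Total: $2,226.33 + $402.30 + $268.20 + $595.40 = $3,492.23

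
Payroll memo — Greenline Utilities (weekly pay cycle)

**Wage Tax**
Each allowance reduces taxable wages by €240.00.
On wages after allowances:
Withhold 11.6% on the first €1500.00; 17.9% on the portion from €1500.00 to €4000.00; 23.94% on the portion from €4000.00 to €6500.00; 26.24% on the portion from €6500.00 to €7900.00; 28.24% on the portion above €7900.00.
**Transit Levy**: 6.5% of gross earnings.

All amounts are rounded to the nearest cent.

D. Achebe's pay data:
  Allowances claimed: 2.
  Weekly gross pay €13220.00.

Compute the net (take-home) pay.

Wage Tax: taxable = €13220.00 − 2×€240.00 = €12740.00
  €1587.36 + 28.24% × (€12740.00 − €7900.00) = €1587.36 + 28.24% × €4840.00 = €2954.18
Transit Levy: 6.5% × €13220.00 = €859.30
Total withheld: €2954.18 + €859.30 = €3813.48
Net pay: €13220.00 − €3813.48 = €9406.52

€9406.52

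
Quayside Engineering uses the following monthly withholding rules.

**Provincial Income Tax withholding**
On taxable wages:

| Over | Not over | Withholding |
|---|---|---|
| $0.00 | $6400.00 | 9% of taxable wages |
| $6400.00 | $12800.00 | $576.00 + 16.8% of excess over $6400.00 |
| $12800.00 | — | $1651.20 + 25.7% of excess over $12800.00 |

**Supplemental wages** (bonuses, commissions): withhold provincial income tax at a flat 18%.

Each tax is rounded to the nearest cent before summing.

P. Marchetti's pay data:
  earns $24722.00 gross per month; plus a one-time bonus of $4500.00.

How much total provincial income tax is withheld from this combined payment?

Provincial Income Tax: taxable = $24722.00
  $1651.20 + 25.7% × ($24722.00 − $12800.00) = $1651.20 + 25.7% × $11922.00 = $4715.15
Supplemental (18% flat on bonus): 18% × $4500.00 = $810.00
Total provincial income tax: $4715.15 + $810.00 = $5525.15

$5525.15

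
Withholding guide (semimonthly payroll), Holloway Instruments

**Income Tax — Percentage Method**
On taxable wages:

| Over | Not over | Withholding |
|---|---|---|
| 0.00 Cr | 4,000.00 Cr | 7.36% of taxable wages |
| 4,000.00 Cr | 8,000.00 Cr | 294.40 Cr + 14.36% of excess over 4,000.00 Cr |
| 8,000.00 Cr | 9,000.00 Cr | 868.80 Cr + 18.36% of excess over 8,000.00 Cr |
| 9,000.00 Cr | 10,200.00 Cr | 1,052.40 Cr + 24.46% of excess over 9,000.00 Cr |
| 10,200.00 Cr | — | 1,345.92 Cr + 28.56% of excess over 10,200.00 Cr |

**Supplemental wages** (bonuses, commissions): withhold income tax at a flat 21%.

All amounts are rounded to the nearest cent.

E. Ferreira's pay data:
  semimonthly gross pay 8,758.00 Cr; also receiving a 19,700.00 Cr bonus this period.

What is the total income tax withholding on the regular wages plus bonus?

Income Tax: taxable = 8,758.00 Cr
  868.80 Cr + 18.36% × (8,758.00 Cr − 8,000.00 Cr) = 868.80 Cr + 18.36% × 758.00 Cr = 1,007.97 Cr
Supplemental (21% flat on bonus): 21% × 19,700.00 Cr = 4,137.00 Cr
Total income tax: 1,007.97 Cr + 4,137.00 Cr = 5,144.97 Cr

5,144.97 Cr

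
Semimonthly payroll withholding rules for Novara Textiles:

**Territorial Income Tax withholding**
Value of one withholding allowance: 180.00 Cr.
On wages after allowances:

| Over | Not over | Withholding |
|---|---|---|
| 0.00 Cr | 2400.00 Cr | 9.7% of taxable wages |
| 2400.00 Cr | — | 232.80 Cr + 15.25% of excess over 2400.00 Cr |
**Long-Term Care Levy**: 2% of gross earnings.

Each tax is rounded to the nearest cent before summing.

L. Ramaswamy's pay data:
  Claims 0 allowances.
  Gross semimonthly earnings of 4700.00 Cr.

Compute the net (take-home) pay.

4022.45 Cr

Territorial Income Tax: taxable = 4700.00 Cr
  232.80 Cr + 15.25% × (4700.00 Cr − 2400.00 Cr) = 232.80 Cr + 15.25% × 2300.00 Cr = 583.55 Cr
Long-Term Care Levy: 2% × 4700.00 Cr = 94.00 Cr
Total withheld: 583.55 Cr + 94.00 Cr = 677.55 Cr
Net pay: 4700.00 Cr − 677.55 Cr = 4022.45 Cr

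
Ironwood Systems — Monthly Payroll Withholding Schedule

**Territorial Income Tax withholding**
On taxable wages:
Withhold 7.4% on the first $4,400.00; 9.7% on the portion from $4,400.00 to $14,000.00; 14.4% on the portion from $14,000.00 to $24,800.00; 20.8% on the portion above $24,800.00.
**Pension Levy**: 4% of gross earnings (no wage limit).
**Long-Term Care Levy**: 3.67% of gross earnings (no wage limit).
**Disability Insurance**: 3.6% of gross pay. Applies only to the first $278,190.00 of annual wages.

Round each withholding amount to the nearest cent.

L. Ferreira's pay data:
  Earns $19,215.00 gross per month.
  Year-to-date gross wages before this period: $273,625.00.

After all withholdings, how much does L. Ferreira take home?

$15,569.11

Territorial Income Tax: taxable = $19,215.00
  $1,256.80 + 14.4% × ($19,215.00 − $14,000.00) = $1,256.80 + 14.4% × $5,215.00 = $2,007.76
Pension Levy: 4% × $19,215.00 = $768.60
Long-Term Care Levy: 3.67% × $19,215.00 = $705.19
Disability Insurance: cap $278,190.00 − YTD $273,625.00 = $4,565.00 subject; 3.6% × $4,565.00 = $164.34
Total withheld: $2,007.76 + $768.60 + $705.19 + $164.34 = $3,645.89
Net pay: $19,215.00 − $3,645.89 = $15,569.11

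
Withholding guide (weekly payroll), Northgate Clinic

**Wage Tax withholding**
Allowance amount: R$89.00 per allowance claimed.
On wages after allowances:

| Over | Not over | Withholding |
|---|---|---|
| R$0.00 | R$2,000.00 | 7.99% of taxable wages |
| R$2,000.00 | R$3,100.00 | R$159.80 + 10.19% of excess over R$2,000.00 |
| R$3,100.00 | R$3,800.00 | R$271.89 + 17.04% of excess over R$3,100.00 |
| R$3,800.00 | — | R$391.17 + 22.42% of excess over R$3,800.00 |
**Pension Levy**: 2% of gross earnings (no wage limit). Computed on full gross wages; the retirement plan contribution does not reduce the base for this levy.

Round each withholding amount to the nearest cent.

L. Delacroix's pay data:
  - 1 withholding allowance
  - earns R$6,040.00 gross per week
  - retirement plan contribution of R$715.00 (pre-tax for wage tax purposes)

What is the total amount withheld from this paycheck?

R$833.92

Wage Tax: taxable = R$6,040.00 − R$715.00 − 1×R$89.00 = R$5,236.00
  R$391.17 + 22.42% × (R$5,236.00 − R$3,800.00) = R$391.17 + 22.42% × R$1,436.00 = R$713.12
Pension Levy: 2% × R$6,040.00 = R$120.80
Total: R$713.12 + R$120.80 = R$833.92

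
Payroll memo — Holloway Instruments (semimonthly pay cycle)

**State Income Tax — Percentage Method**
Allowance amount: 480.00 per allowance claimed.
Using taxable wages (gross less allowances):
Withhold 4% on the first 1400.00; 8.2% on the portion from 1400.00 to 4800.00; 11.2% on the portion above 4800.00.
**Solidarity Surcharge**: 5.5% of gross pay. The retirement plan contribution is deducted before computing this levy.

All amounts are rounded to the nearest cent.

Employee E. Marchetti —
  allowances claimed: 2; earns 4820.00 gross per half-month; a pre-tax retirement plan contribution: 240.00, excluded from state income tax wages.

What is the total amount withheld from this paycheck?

489.94

State Income Tax: taxable = 4820.00 − 240.00 − 2×480.00 = 3620.00
  56.00 + 8.2% × (3620.00 − 1400.00) = 56.00 + 8.2% × 2220.00 = 238.04
Solidarity Surcharge: 5.5% × 4580.00 = 251.90
Total: 238.04 + 251.90 = 489.94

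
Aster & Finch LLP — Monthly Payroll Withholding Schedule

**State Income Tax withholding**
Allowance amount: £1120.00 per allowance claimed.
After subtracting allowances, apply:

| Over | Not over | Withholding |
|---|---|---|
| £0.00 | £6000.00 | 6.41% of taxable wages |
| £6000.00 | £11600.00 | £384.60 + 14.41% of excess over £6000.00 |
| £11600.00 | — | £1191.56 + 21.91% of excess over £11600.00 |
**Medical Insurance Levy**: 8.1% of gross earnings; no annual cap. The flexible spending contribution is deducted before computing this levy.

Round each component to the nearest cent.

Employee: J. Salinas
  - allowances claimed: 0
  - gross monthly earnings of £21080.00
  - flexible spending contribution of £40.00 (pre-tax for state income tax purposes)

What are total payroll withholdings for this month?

£4964.10

State Income Tax: taxable = £21080.00 − £40.00 = £21040.00
  £1191.56 + 21.91% × (£21040.00 − £11600.00) = £1191.56 + 21.91% × £9440.00 = £3259.86
Medical Insurance Levy: 8.1% × £21040.00 = £1704.24
Total: £3259.86 + £1704.24 = £4964.10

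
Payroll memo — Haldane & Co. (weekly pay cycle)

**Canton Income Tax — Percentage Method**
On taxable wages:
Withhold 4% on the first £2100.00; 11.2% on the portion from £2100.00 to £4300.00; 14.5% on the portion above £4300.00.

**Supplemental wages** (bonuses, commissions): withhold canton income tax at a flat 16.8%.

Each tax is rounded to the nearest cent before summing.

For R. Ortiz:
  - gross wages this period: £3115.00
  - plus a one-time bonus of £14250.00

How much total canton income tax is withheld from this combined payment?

Canton Income Tax: taxable = £3115.00
  £84.00 + 11.2% × (£3115.00 − £2100.00) = £84.00 + 11.2% × £1015.00 = £197.68
Supplemental (16.8% flat on bonus): 16.8% × £14250.00 = £2394.00
Total canton income tax: £197.68 + £2394.00 = £2591.68

£2591.68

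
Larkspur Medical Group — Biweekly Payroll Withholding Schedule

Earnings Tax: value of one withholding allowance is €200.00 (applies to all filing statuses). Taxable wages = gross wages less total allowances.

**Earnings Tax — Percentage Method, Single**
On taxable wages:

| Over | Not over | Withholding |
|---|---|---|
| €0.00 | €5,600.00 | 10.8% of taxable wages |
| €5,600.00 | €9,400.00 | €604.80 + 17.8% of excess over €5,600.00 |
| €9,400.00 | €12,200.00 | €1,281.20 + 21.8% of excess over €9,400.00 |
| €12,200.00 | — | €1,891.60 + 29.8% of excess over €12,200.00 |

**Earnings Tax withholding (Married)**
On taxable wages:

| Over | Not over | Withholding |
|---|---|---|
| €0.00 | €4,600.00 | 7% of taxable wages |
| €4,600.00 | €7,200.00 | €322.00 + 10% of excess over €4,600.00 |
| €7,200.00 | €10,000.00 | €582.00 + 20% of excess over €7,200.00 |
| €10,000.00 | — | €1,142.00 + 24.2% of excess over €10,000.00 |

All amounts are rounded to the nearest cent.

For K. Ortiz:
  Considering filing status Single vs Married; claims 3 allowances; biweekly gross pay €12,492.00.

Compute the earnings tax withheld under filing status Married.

Earnings Tax (Married): taxable = €12,492.00 − 3×€200.00 = €11,892.00
  €1,142.00 + 24.2% × (€11,892.00 − €10,000.00) = €1,142.00 + 24.2% × €1,892.00 = €1,599.86

€1,599.86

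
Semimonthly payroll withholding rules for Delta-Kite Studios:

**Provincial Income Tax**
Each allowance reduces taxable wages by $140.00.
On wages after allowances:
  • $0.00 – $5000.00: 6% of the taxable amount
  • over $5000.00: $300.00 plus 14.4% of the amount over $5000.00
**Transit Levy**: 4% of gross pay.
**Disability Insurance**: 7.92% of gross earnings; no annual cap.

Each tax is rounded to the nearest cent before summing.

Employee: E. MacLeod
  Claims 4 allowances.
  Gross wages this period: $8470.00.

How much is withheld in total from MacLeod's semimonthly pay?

Provincial Income Tax: taxable = $8470.00 − 4×$140.00 = $7910.00
  $300.00 + 14.4% × ($7910.00 − $5000.00) = $300.00 + 14.4% × $2910.00 = $719.04
Transit Levy: 4% × $8470.00 = $338.80
Disability Insurance: 7.92% × $8470.00 = $670.82
Total: $719.04 + $338.80 + $670.82 = $1728.66

$1728.66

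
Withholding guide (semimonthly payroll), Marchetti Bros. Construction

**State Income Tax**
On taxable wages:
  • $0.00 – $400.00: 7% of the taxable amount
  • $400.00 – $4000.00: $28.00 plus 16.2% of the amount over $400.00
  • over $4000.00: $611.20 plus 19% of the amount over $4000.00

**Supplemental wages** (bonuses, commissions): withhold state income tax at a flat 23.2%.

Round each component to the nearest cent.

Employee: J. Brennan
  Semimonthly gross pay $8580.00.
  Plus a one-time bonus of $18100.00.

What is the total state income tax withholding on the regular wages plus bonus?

$5680.60

State Income Tax: taxable = $8580.00
  $611.20 + 19% × ($8580.00 − $4000.00) = $611.20 + 19% × $4580.00 = $1481.40
Supplemental (23.2% flat on bonus): 23.2% × $18100.00 = $4199.20
Total state income tax: $1481.40 + $4199.20 = $5680.60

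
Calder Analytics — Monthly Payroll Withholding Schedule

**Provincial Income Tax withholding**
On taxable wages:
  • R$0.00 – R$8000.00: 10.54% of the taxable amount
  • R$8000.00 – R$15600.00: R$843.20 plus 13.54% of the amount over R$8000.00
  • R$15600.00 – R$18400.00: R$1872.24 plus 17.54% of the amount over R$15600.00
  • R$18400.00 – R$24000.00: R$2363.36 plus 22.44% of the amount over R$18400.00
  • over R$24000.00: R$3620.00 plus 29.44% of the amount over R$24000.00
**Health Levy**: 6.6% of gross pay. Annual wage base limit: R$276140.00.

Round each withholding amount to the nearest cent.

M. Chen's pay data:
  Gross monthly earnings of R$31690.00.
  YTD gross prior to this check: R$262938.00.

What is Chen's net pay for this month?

R$24934.73

Provincial Income Tax: taxable = R$31690.00
  R$3620.00 + 29.44% × (R$31690.00 − R$24000.00) = R$3620.00 + 29.44% × R$7690.00 = R$5883.94
Health Levy: cap R$276140.00 − YTD R$262938.00 = R$13202.00 subject; 6.6% × R$13202.00 = R$871.33
Total withheld: R$5883.94 + R$871.33 = R$6755.27
Net pay: R$31690.00 − R$6755.27 = R$24934.73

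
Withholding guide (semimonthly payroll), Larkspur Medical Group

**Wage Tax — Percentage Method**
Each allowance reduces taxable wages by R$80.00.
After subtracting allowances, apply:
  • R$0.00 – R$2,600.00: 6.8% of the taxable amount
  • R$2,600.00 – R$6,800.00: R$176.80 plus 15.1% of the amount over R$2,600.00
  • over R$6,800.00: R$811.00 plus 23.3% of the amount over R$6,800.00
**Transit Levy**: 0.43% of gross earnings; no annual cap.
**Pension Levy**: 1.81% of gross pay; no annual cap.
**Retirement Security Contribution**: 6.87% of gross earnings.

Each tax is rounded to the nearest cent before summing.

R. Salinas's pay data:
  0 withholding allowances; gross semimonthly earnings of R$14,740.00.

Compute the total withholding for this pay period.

R$4,003.83

Wage Tax: taxable = R$14,740.00
  R$811.00 + 23.3% × (R$14,740.00 − R$6,800.00) = R$811.00 + 23.3% × R$7,940.00 = R$2,661.02
Transit Levy: 0.43% × R$14,740.00 = R$63.38
Pension Levy: 1.81% × R$14,740.00 = R$266.79
Retirement Security Contribution: 6.87% × R$14,740.00 = R$1,012.64
Total: R$2,661.02 + R$63.38 + R$266.79 + R$1,012.64 = R$4,003.83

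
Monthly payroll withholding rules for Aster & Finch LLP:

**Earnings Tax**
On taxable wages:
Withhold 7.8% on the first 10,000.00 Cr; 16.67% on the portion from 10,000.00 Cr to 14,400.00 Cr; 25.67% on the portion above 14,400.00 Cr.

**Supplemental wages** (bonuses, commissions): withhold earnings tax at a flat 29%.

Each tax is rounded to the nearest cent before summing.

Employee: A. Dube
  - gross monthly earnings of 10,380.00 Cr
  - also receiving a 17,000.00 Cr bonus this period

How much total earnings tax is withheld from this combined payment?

Earnings Tax: taxable = 10,380.00 Cr
  780.00 Cr + 16.67% × (10,380.00 Cr − 10,000.00 Cr) = 780.00 Cr + 16.67% × 380.00 Cr = 843.35 Cr
Supplemental (29% flat on bonus): 29% × 17,000.00 Cr = 4,930.00 Cr
Total earnings tax: 843.35 Cr + 4,930.00 Cr = 5,773.35 Cr

5,773.35 Cr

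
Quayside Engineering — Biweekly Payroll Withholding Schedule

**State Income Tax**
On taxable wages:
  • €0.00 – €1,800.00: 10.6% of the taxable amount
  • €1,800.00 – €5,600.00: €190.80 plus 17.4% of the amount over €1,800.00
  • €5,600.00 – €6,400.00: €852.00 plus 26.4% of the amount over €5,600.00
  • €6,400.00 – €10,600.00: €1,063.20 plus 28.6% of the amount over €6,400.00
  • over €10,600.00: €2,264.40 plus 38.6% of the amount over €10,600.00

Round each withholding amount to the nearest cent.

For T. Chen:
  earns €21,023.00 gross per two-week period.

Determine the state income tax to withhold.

€6,287.68

State Income Tax: taxable = €21,023.00
  €2,264.40 + 38.6% × (€21,023.00 − €10,600.00) = €2,264.40 + 38.6% × €10,423.00 = €6,287.68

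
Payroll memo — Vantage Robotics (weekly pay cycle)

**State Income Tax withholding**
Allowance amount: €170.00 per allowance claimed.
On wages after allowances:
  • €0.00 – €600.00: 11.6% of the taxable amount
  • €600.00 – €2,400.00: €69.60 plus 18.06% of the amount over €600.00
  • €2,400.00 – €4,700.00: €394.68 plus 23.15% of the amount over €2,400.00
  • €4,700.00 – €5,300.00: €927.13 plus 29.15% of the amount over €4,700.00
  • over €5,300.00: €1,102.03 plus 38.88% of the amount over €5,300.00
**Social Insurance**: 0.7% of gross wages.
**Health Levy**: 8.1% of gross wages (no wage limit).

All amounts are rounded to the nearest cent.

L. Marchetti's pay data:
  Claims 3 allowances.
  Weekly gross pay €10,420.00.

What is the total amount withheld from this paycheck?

€3,811.36

State Income Tax: taxable = €10,420.00 − 3×€170.00 = €9,910.00
  €1,102.03 + 38.88% × (€9,910.00 − €5,300.00) = €1,102.03 + 38.88% × €4,610.00 = €2,894.40
Social Insurance: 0.7% × €10,420.00 = €72.94
Health Levy: 8.1% × €10,420.00 = €844.02
Total: €2,894.40 + €72.94 + €844.02 = €3,811.36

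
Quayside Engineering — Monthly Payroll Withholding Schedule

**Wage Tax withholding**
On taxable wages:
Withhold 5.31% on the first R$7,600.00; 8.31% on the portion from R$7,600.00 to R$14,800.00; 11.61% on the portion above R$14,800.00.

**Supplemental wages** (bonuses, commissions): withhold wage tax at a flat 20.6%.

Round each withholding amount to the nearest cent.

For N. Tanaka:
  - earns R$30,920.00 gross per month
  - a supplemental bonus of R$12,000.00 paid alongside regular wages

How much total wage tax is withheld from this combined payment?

Wage Tax: taxable = R$30,920.00
  R$1,001.88 + 11.61% × (R$30,920.00 − R$14,800.00) = R$1,001.88 + 11.61% × R$16,120.00 = R$2,873.41
Supplemental (20.6% flat on bonus): 20.6% × R$12,000.00 = R$2,472.00
Total wage tax: R$2,873.41 + R$2,472.00 = R$5,345.41

R$5,345.41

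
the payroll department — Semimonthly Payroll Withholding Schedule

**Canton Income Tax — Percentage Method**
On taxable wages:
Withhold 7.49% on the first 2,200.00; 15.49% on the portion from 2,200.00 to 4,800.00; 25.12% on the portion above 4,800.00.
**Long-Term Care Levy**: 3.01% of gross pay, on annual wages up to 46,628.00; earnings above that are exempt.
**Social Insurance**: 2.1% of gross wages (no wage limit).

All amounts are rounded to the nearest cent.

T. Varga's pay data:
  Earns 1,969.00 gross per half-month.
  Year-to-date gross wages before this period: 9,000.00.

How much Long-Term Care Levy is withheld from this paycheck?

Long-Term Care Levy: 3.01% × 1,969.00 = 59.27

59.27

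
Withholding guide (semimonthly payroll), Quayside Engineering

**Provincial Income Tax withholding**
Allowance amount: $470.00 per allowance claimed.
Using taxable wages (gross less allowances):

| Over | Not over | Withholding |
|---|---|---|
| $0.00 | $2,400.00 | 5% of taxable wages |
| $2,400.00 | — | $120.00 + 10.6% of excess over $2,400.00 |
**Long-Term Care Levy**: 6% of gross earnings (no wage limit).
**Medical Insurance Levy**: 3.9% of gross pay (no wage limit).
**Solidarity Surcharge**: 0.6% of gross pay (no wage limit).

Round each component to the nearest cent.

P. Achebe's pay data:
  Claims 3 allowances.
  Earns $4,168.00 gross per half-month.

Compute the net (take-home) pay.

$3,572.41

Provincial Income Tax: taxable = $4,168.00 − 3×$470.00 = $2,758.00
  $120.00 + 10.6% × ($2,758.00 − $2,400.00) = $120.00 + 10.6% × $358.00 = $157.95
Long-Term Care Levy: 6% × $4,168.00 = $250.08
Medical Insurance Levy: 3.9% × $4,168.00 = $162.55
Solidarity Surcharge: 0.6% × $4,168.00 = $25.01
Total withheld: $157.95 + $250.08 + $162.55 + $25.01 = $595.59
Net pay: $4,168.00 − $595.59 = $3,572.41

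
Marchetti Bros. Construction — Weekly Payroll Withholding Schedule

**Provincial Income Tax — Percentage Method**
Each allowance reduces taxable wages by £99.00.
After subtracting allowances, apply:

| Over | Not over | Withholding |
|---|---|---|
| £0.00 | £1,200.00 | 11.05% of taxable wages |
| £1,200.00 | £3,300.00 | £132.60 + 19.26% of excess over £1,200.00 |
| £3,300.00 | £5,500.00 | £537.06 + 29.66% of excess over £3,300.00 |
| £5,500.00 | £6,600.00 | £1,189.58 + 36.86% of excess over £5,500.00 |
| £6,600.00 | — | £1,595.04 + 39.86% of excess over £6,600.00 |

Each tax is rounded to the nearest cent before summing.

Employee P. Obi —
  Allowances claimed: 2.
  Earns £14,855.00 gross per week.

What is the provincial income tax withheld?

Provincial Income Tax: taxable = £14,855.00 − 2×£99.00 = £14,657.00
  £1,595.04 + 39.86% × (£14,657.00 − £6,600.00) = £1,595.04 + 39.86% × £8,057.00 = £4,806.56

£4,806.56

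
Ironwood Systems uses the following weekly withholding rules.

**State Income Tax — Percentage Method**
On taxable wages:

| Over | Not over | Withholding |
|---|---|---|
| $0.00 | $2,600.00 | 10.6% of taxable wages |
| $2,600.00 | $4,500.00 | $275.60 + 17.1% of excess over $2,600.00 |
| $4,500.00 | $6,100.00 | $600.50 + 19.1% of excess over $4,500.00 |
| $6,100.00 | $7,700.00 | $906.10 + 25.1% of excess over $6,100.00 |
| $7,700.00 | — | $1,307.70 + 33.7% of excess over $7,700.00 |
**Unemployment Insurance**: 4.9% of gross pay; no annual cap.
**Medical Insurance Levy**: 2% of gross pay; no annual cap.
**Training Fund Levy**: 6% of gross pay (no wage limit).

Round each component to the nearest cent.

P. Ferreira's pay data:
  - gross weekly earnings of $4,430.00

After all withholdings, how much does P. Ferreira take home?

State Income Tax: taxable = $4,430.00
  $275.60 + 17.1% × ($4,430.00 − $2,600.00) = $275.60 + 17.1% × $1,830.00 = $588.53
Unemployment Insurance: 4.9% × $4,430.00 = $217.07
Medical Insurance Levy: 2% × $4,430.00 = $88.60
Training Fund Levy: 6% × $4,430.00 = $265.80
Total withheld: $588.53 + $217.07 + $88.60 + $265.80 = $1,160.00
Net pay: $4,430.00 − $1,160.00 = $3,270.00

$3,270.00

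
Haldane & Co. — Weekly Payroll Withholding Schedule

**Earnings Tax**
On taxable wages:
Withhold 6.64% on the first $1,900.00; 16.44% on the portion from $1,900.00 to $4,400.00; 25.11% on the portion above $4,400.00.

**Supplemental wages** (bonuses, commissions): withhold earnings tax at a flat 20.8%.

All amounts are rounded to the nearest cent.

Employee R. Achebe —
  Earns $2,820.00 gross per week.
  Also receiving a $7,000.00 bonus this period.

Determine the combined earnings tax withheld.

Earnings Tax: taxable = $2,820.00
  $126.16 + 16.44% × ($2,820.00 − $1,900.00) = $126.16 + 16.44% × $920.00 = $277.41
Supplemental (20.8% flat on bonus): 20.8% × $7,000.00 = $1,456.00
Total earnings tax: $277.41 + $1,456.00 = $1,733.41

$1,733.41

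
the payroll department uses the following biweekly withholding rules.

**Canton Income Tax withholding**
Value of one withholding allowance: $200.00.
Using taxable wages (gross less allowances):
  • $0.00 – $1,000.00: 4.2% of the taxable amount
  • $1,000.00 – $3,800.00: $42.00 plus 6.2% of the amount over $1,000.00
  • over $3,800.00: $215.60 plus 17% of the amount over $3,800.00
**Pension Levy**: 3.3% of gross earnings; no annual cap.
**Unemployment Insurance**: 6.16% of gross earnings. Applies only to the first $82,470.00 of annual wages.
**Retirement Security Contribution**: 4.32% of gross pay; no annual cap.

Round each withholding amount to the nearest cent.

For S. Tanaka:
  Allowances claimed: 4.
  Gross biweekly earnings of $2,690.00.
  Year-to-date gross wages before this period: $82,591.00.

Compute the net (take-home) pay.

$2,387.84

Canton Income Tax: taxable = $2,690.00 − 4×$200.00 = $1,890.00
  $42.00 + 6.2% × ($1,890.00 − $1,000.00) = $42.00 + 6.2% × $890.00 = $97.18
Pension Levy: 3.3% × $2,690.00 = $88.77
Unemployment Insurance: YTD $82,591.00 ≥ cap $82,470.00 → $0.00
Retirement Security Contribution: 4.32% × $2,690.00 = $116.21
Total withheld: $97.18 + $88.77 + $0.00 + $116.21 = $302.16
Net pay: $2,690.00 − $302.16 = $2,387.84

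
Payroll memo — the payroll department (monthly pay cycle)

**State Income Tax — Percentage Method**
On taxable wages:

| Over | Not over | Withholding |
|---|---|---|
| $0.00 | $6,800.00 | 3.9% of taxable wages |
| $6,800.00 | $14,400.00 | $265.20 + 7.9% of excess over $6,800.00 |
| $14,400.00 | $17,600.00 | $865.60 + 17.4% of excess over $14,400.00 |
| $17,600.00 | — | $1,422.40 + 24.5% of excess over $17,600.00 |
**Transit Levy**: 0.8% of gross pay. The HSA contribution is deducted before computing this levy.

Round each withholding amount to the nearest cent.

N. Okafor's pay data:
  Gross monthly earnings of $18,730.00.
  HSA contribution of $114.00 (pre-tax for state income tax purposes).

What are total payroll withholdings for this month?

$1,820.25

State Income Tax: taxable = $18,730.00 − $114.00 = $18,616.00
  $1,422.40 + 24.5% × ($18,616.00 − $17,600.00) = $1,422.40 + 24.5% × $1,016.00 = $1,671.32
Transit Levy: 0.8% × $18,616.00 = $148.93
Total: $1,671.32 + $148.93 = $1,820.25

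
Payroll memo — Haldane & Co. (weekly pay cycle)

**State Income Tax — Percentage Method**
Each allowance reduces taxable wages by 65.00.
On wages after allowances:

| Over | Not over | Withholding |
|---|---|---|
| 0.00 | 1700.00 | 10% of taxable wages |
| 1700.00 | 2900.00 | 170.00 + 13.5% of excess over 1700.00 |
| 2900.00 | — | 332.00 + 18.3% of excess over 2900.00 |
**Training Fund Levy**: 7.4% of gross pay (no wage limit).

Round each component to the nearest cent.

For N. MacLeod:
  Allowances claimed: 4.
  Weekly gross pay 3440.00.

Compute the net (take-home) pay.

2802.20

State Income Tax: taxable = 3440.00 − 4×65.00 = 3180.00
  332.00 + 18.3% × (3180.00 − 2900.00) = 332.00 + 18.3% × 280.00 = 383.24
Training Fund Levy: 7.4% × 3440.00 = 254.56
Total withheld: 383.24 + 254.56 = 637.80
Net pay: 3440.00 − 637.80 = 2802.20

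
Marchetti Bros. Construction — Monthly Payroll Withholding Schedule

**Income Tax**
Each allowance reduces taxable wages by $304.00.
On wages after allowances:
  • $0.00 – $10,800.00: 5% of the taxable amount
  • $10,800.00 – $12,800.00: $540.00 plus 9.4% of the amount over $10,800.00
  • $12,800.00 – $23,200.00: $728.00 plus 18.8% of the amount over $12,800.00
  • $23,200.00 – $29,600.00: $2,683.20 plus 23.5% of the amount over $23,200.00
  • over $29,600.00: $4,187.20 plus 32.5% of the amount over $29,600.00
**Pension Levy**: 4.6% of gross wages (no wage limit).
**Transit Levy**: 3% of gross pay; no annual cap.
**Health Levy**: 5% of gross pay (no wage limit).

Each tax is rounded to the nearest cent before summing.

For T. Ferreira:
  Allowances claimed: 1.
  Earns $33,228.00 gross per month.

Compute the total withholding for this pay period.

Income Tax: taxable = $33,228.00 − 1×$304.00 = $32,924.00
  $4,187.20 + 32.5% × ($32,924.00 − $29,600.00) = $4,187.20 + 32.5% × $3,324.00 = $5,267.50
Pension Levy: 4.6% × $33,228.00 = $1,528.49
Transit Levy: 3% × $33,228.00 = $996.84
Health Levy: 5% × $33,228.00 = $1,661.40
Total: $5,267.50 + $1,528.49 + $996.84 + $1,661.40 = $9,454.23

$9,454.23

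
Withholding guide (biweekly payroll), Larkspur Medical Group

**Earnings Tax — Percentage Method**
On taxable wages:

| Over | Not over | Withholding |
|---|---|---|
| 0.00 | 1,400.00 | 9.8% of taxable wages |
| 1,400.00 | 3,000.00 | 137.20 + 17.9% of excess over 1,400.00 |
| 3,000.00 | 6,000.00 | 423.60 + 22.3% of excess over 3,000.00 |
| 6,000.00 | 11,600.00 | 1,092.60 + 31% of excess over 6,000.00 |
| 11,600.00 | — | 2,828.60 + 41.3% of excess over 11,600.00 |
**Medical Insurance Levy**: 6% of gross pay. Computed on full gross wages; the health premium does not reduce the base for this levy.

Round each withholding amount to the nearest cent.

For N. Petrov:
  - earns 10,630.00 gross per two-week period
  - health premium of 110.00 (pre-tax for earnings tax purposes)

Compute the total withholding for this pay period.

3,131.60

Earnings Tax: taxable = 10,630.00 − 110.00 = 10,520.00
  1,092.60 + 31% × (10,520.00 − 6,000.00) = 1,092.60 + 31% × 4,520.00 = 2,493.80
Medical Insurance Levy: 6% × 10,630.00 = 637.80
Total: 2,493.80 + 637.80 = 3,131.60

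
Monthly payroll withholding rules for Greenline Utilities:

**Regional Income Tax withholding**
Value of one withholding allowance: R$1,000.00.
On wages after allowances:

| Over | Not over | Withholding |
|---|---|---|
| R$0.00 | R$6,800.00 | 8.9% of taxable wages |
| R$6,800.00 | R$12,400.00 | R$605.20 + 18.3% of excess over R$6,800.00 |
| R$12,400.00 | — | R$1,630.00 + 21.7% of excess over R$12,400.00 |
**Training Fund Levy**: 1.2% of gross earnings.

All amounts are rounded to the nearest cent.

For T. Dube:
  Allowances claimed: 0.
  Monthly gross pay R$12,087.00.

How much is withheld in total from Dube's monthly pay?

Regional Income Tax: taxable = R$12,087.00
  R$605.20 + 18.3% × (R$12,087.00 − R$6,800.00) = R$605.20 + 18.3% × R$5,287.00 = R$1,572.72
Training Fund Levy: 1.2% × R$12,087.00 = R$145.04
Total: R$1,572.72 + R$145.04 = R$1,717.76

R$1,717.76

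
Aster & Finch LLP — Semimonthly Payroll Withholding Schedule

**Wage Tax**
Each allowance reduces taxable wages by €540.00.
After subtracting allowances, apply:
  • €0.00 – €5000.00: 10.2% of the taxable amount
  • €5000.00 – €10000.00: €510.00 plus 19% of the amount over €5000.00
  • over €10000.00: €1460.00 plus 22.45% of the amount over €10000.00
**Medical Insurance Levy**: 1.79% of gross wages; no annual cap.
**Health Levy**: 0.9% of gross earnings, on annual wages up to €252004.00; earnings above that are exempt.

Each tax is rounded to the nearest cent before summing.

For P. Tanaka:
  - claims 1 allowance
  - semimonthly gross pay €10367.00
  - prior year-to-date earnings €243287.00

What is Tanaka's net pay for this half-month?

€8675.85

Wage Tax: taxable = €10367.00 − 1×€540.00 = €9827.00
  €510.00 + 19% × (€9827.00 − €5000.00) = €510.00 + 19% × €4827.00 = €1427.13
Medical Insurance Levy: 1.79% × €10367.00 = €185.57
Health Levy: cap €252004.00 − YTD €243287.00 = €8717.00 subject; 0.9% × €8717.00 = €78.45
Total withheld: €1427.13 + €185.57 + €78.45 = €1691.15
Net pay: €10367.00 − €1691.15 = €8675.85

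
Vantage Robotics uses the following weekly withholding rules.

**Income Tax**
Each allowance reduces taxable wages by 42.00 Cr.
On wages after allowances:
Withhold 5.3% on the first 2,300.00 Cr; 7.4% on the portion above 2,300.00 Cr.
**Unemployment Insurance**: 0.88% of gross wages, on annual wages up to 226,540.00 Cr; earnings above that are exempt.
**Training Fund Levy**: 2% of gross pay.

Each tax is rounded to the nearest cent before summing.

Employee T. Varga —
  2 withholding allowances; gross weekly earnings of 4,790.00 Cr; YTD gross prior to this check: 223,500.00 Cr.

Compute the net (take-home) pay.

Income Tax: taxable = 4,790.00 Cr − 2×42.00 Cr = 4,706.00 Cr
  121.90 Cr + 7.4% × (4,706.00 Cr − 2,300.00 Cr) = 121.90 Cr + 7.4% × 2,406.00 Cr = 299.94 Cr
Unemployment Insurance: cap 226,540.00 Cr − YTD 223,500.00 Cr = 3,040.00 Cr subject; 0.88% × 3,040.00 Cr = 26.75 Cr
Training Fund Levy: 2% × 4,790.00 Cr = 95.80 Cr
Total withheld: 299.94 Cr + 26.75 Cr + 95.80 Cr = 422.49 Cr
Net pay: 4,790.00 Cr − 422.49 Cr = 4,367.51 Cr

4,367.51 Cr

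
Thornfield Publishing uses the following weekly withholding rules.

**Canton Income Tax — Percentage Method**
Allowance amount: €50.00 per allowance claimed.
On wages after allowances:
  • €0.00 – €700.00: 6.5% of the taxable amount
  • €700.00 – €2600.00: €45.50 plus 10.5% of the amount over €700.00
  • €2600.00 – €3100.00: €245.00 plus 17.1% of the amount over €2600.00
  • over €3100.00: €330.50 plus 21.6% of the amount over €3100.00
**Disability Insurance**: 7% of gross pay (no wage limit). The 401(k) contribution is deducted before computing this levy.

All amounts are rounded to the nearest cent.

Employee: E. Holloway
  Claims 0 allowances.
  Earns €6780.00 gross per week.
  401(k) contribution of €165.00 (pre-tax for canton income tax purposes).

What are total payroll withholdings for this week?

Canton Income Tax: taxable = €6780.00 − €165.00 = €6615.00
  €330.50 + 21.6% × (€6615.00 − €3100.00) = €330.50 + 21.6% × €3515.00 = €1089.74
Disability Insurance: 7% × €6615.00 = €463.05
Total: €1089.74 + €463.05 = €1552.79

€1552.79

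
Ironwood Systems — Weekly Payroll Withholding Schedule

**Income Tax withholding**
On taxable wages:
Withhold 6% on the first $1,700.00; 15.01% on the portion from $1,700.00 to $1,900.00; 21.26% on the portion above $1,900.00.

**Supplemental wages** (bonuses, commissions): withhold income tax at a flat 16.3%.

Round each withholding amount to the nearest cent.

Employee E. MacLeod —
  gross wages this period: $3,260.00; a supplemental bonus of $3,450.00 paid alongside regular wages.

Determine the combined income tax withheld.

$983.51

Income Tax: taxable = $3,260.00
  $132.02 + 21.26% × ($3,260.00 − $1,900.00) = $132.02 + 21.26% × $1,360.00 = $421.16
Supplemental (16.3% flat on bonus): 16.3% × $3,450.00 = $562.35
Total income tax: $421.16 + $562.35 = $983.51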